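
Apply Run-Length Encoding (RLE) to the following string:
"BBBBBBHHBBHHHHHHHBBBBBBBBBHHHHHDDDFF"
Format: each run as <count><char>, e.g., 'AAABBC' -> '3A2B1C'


Scanning runs left to right:
  i=0: run of 'B' x 6 -> '6B'
  i=6: run of 'H' x 2 -> '2H'
  i=8: run of 'B' x 2 -> '2B'
  i=10: run of 'H' x 7 -> '7H'
  i=17: run of 'B' x 9 -> '9B'
  i=26: run of 'H' x 5 -> '5H'
  i=31: run of 'D' x 3 -> '3D'
  i=34: run of 'F' x 2 -> '2F'

RLE = 6B2H2B7H9B5H3D2F


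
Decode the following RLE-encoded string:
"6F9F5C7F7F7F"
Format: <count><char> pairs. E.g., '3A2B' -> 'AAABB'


Expanding each <count><char> pair:
  6F -> 'FFFFFF'
  9F -> 'FFFFFFFFF'
  5C -> 'CCCCC'
  7F -> 'FFFFFFF'
  7F -> 'FFFFFFF'
  7F -> 'FFFFFFF'

Decoded = FFFFFFFFFFFFFFFCCCCCFFFFFFFFFFFFFFFFFFFFF


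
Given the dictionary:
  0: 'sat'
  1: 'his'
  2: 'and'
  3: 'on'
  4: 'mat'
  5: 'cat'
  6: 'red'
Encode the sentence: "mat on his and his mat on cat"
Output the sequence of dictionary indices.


Look up each word in the dictionary:
  'mat' -> 4
  'on' -> 3
  'his' -> 1
  'and' -> 2
  'his' -> 1
  'mat' -> 4
  'on' -> 3
  'cat' -> 5

Encoded: [4, 3, 1, 2, 1, 4, 3, 5]


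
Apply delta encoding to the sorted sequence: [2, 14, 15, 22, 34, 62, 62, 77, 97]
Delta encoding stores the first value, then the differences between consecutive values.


First value: 2
Deltas:
  14 - 2 = 12
  15 - 14 = 1
  22 - 15 = 7
  34 - 22 = 12
  62 - 34 = 28
  62 - 62 = 0
  77 - 62 = 15
  97 - 77 = 20


Delta encoded: [2, 12, 1, 7, 12, 28, 0, 15, 20]


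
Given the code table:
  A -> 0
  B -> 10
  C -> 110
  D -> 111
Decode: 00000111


Decoding:
0 -> A
0 -> A
0 -> A
0 -> A
0 -> A
111 -> D


Result: AAAAAD


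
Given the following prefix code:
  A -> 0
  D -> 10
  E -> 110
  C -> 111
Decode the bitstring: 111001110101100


Decoding step by step:
Bits 111 -> C
Bits 0 -> A
Bits 0 -> A
Bits 111 -> C
Bits 0 -> A
Bits 10 -> D
Bits 110 -> E
Bits 0 -> A


Decoded message: CAACADEA


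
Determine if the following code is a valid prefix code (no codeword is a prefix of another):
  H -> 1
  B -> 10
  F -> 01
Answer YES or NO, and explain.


Checking each pair (does one codeword prefix another?):
  H='1' vs B='10': prefix -- VIOLATION

NO -- this is NOT a valid prefix code. H (1) is a prefix of B (10).


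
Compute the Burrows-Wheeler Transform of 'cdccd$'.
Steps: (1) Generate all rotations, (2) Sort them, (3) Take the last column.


Rotations (sorted):
  0: $cdccd -> last char: d
  1: ccd$cd -> last char: d
  2: cd$cdc -> last char: c
  3: cdccd$ -> last char: $
  4: d$cdcc -> last char: c
  5: dccd$c -> last char: c


BWT = ddc$cc


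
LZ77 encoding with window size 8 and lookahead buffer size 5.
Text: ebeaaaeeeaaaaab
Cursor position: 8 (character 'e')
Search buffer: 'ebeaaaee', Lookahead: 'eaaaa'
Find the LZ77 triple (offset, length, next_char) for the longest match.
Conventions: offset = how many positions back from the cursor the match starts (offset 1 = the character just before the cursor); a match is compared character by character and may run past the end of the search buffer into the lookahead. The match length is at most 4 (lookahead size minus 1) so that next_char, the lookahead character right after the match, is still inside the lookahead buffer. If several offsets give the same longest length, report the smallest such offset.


Try each offset into the search buffer:
  offset=1 (pos 7, char 'e'): match length 1
  offset=2 (pos 6, char 'e'): match length 1
  offset=3 (pos 5, char 'a'): match length 0
  offset=4 (pos 4, char 'a'): match length 0
  offset=5 (pos 3, char 'a'): match length 0
  offset=6 (pos 2, char 'e'): match length 4
  offset=7 (pos 1, char 'b'): match length 0
  offset=8 (pos 0, char 'e'): match length 1
Longest match has length 4 at offset 6.
next_char = character at position 8 + 4 = 12 -> 'a'

Best match: offset=6, length=4 (matching 'eaaa' starting at position 2)
LZ77 triple: (6, 4, 'a')


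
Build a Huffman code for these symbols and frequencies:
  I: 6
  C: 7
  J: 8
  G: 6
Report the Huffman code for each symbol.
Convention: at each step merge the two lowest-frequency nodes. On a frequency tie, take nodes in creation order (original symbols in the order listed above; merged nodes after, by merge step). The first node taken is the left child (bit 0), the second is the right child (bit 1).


Huffman tree construction:
Step 1: Merge I(6) + G(6) = 12
Step 2: Merge C(7) + J(8) = 15
Step 3: Merge (I+G)(12) + (C+J)(15) = 27
Read each symbol's code off the tree from the root (left child = 0, right child = 1).

Codes:
  I: 00 (length 2)
  C: 10 (length 2)
  J: 11 (length 2)
  G: 01 (length 2)
Average code length: 54/27 = 2.0000 bits/symbol


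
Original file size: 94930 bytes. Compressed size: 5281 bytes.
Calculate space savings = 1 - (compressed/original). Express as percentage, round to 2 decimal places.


ratio = compressed/original = 5281/94930 = 0.05563
savings = 1 - ratio = 1 - 0.05563 = 0.94437
as a percentage: 0.94437 * 100 = 94.44%

Space savings = 1 - 5281/94930 = 94.44%


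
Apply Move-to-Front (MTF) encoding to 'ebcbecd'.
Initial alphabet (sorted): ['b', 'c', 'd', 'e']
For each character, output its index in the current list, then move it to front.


MTF encoding:
'e': index 3 in ['b', 'c', 'd', 'e'] -> ['e', 'b', 'c', 'd']
'b': index 1 in ['e', 'b', 'c', 'd'] -> ['b', 'e', 'c', 'd']
'c': index 2 in ['b', 'e', 'c', 'd'] -> ['c', 'b', 'e', 'd']
'b': index 1 in ['c', 'b', 'e', 'd'] -> ['b', 'c', 'e', 'd']
'e': index 2 in ['b', 'c', 'e', 'd'] -> ['e', 'b', 'c', 'd']
'c': index 2 in ['e', 'b', 'c', 'd'] -> ['c', 'e', 'b', 'd']
'd': index 3 in ['c', 'e', 'b', 'd'] -> ['d', 'c', 'e', 'b']


Output: [3, 1, 2, 1, 2, 2, 3]


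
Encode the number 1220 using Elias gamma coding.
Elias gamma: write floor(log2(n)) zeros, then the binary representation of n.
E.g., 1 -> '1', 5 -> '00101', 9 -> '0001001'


num_bits = floor(log2(1220)) + 1 = 11
leading_zeros = num_bits - 1 = 10
binary(1220) = 10011000100

Elias gamma(1220) = '0000000000' + '10011000100' = 000000000010011000100 (21 bits)


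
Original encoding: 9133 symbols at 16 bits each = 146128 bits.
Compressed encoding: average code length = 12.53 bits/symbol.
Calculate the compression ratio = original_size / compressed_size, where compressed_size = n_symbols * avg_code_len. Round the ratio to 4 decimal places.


original_size = n_symbols * orig_bits = 9133 * 16 = 146128 bits
compressed_size = n_symbols * avg_code_len = 9133 * 12.53 = 114436.49 bits
ratio = original_size / compressed_size = 146128 / 114436.49 = 1.2769

Compression ratio = 1.2769


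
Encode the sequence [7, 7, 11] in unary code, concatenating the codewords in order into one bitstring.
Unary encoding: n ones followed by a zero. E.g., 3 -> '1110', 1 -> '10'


Encode each number as n ones followed by a terminating 0:
  7 -> 11111110 (8 bits)
  7 -> 11111110 (8 bits)
  11 -> 111111111110 (12 bits)
Total length = 8 + 8 + 12 = 28 bits.

Unary([7, 7, 11]) = 1111111011111110111111111110 (28 bits)


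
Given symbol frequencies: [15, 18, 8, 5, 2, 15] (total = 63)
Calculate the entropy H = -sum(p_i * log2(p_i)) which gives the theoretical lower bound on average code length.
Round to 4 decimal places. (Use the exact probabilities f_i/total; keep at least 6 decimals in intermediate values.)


Per-symbol terms -p_i * log2(p_i) with p_i = f_i/63:
  p = 15/63 = 0.238095: log2(p) = -2.070389, -p*log2(p) = 0.492950
  p = 18/63 = 0.285714: log2(p) = -1.807355, -p*log2(p) = 0.516387
  p = 8/63 = 0.126984: log2(p) = -2.977280, -p*log2(p) = 0.378067
  p = 5/63 = 0.079365: log2(p) = -3.655352, -p*log2(p) = 0.290107
  p = 2/63 = 0.031746: log2(p) = -4.977280, -p*log2(p) = 0.158009
  p = 15/63 = 0.238095: log2(p) = -2.070389, -p*log2(p) = 0.492950
H = 0.492950 + 0.516387 + 0.378067 + 0.290107 + 0.158009 + 0.492950 = 2.328470

H = 2.3285 bits/symbol


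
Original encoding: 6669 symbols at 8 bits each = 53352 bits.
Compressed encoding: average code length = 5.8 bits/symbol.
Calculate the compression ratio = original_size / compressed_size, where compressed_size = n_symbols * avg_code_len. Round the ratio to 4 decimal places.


original_size = n_symbols * orig_bits = 6669 * 8 = 53352 bits
compressed_size = n_symbols * avg_code_len = 6669 * 5.8 = 38680.2 bits
ratio = original_size / compressed_size = 53352 / 38680.2 = 1.3793

Compression ratio = 1.3793


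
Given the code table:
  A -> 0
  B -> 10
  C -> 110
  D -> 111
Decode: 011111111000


Decoding:
0 -> A
111 -> D
111 -> D
110 -> C
0 -> A
0 -> A


Result: ADDCAA


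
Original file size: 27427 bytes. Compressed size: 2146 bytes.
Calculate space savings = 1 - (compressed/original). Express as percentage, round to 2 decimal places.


ratio = compressed/original = 2146/27427 = 0.078244
savings = 1 - ratio = 1 - 0.078244 = 0.921756
as a percentage: 0.921756 * 100 = 92.18%

Space savings = 1 - 2146/27427 = 92.18%


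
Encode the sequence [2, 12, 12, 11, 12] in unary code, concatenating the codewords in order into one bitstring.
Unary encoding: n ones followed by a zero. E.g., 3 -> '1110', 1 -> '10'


Encode each number as n ones followed by a terminating 0:
  2 -> 110 (3 bits)
  12 -> 1111111111110 (13 bits)
  12 -> 1111111111110 (13 bits)
  11 -> 111111111110 (12 bits)
  12 -> 1111111111110 (13 bits)
Total length = 3 + 13 + 13 + 12 + 13 = 54 bits.

Unary([2, 12, 12, 11, 12]) = 110111111111111011111111111101111111111101111111111110 (54 bits)


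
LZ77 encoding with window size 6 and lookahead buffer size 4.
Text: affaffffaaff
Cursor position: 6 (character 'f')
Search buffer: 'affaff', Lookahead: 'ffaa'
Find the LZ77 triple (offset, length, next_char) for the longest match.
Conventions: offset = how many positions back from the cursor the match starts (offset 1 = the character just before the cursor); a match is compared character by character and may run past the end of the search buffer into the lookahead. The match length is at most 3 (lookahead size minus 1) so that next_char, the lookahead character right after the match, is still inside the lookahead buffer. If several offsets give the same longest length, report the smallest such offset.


Try each offset into the search buffer:
  offset=1 (pos 5, char 'f'): match length 2
  offset=2 (pos 4, char 'f'): match length 2
  offset=3 (pos 3, char 'a'): match length 0
  offset=4 (pos 2, char 'f'): match length 1
  offset=5 (pos 1, char 'f'): match length 3
  offset=6 (pos 0, char 'a'): match length 0
Longest match has length 3 at offset 5.
next_char = character at position 6 + 3 = 9 -> 'a'

Best match: offset=5, length=3 (matching 'ffa' starting at position 1)
LZ77 triple: (5, 3, 'a')


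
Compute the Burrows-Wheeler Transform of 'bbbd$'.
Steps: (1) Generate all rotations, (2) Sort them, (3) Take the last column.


Rotations (sorted):
  0: $bbbd -> last char: d
  1: bbbd$ -> last char: $
  2: bbd$b -> last char: b
  3: bd$bb -> last char: b
  4: d$bbb -> last char: b


BWT = d$bbb


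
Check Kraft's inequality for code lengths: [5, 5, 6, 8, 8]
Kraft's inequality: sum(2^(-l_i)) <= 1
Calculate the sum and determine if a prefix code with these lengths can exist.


Sum = 2^(-5) + 2^(-5) + 2^(-6) + 2^(-8) + 2^(-8)
    = 0.03125 + 0.03125 + 0.015625 + 0.00390625 + 0.00390625
    = 22/256 = 0.0859375
Since 0.0859375 <= 1, Kraft's inequality IS satisfied.
A prefix code with these lengths CAN exist.

Kraft sum = 0.0859375. Satisfied.


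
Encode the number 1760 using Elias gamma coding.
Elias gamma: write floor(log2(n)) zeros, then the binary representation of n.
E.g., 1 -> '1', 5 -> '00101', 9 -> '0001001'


num_bits = floor(log2(1760)) + 1 = 11
leading_zeros = num_bits - 1 = 10
binary(1760) = 11011100000

Elias gamma(1760) = '0000000000' + '11011100000' = 000000000011011100000 (21 bits)


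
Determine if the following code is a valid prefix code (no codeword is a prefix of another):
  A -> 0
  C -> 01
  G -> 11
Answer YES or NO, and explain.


Checking each pair (does one codeword prefix another?):
  A='0' vs C='01': prefix -- VIOLATION

NO -- this is NOT a valid prefix code. A (0) is a prefix of C (01).


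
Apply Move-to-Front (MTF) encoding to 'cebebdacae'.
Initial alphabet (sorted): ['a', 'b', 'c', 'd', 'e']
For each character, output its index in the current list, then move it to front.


MTF encoding:
'c': index 2 in ['a', 'b', 'c', 'd', 'e'] -> ['c', 'a', 'b', 'd', 'e']
'e': index 4 in ['c', 'a', 'b', 'd', 'e'] -> ['e', 'c', 'a', 'b', 'd']
'b': index 3 in ['e', 'c', 'a', 'b', 'd'] -> ['b', 'e', 'c', 'a', 'd']
'e': index 1 in ['b', 'e', 'c', 'a', 'd'] -> ['e', 'b', 'c', 'a', 'd']
'b': index 1 in ['e', 'b', 'c', 'a', 'd'] -> ['b', 'e', 'c', 'a', 'd']
'd': index 4 in ['b', 'e', 'c', 'a', 'd'] -> ['d', 'b', 'e', 'c', 'a']
'a': index 4 in ['d', 'b', 'e', 'c', 'a'] -> ['a', 'd', 'b', 'e', 'c']
'c': index 4 in ['a', 'd', 'b', 'e', 'c'] -> ['c', 'a', 'd', 'b', 'e']
'a': index 1 in ['c', 'a', 'd', 'b', 'e'] -> ['a', 'c', 'd', 'b', 'e']
'e': index 4 in ['a', 'c', 'd', 'b', 'e'] -> ['e', 'a', 'c', 'd', 'b']


Output: [2, 4, 3, 1, 1, 4, 4, 4, 1, 4]


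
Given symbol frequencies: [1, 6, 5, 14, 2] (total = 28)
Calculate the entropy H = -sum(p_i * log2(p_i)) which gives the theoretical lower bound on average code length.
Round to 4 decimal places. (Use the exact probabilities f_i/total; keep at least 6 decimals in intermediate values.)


Per-symbol terms -p_i * log2(p_i) with p_i = f_i/28:
  p = 1/28 = 0.035714: log2(p) = -4.807355, -p*log2(p) = 0.171691
  p = 6/28 = 0.214286: log2(p) = -2.222392, -p*log2(p) = 0.476227
  p = 5/28 = 0.178571: log2(p) = -2.485427, -p*log2(p) = 0.443826
  p = 14/28 = 0.500000: log2(p) = -1.000000, -p*log2(p) = 0.500000
  p = 2/28 = 0.071429: log2(p) = -3.807355, -p*log2(p) = 0.271954
H = 0.171691 + 0.476227 + 0.443826 + 0.500000 + 0.271954 = 1.863698

H = 1.8637 bits/symbol


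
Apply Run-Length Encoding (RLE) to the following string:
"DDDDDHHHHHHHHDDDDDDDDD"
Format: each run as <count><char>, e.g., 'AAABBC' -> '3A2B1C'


Scanning runs left to right:
  i=0: run of 'D' x 5 -> '5D'
  i=5: run of 'H' x 8 -> '8H'
  i=13: run of 'D' x 9 -> '9D'

RLE = 5D8H9D


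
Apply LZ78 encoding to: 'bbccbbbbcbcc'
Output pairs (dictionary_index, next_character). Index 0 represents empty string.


LZ78 encoding steps:
Dictionary: {0: ''}
Step 1: w='' (idx 0), next='b' -> output (0, 'b'), add 'b' as idx 1
Step 2: w='b' (idx 1), next='c' -> output (1, 'c'), add 'bc' as idx 2
Step 3: w='' (idx 0), next='c' -> output (0, 'c'), add 'c' as idx 3
Step 4: w='b' (idx 1), next='b' -> output (1, 'b'), add 'bb' as idx 4
Step 5: w='bb' (idx 4), next='c' -> output (4, 'c'), add 'bbc' as idx 5
Step 6: w='bc' (idx 2), next='c' -> output (2, 'c'), add 'bcc' as idx 6


Encoded: [(0, 'b'), (1, 'c'), (0, 'c'), (1, 'b'), (4, 'c'), (2, 'c')]


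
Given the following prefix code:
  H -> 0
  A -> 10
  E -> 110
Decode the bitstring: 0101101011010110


Decoding step by step:
Bits 0 -> H
Bits 10 -> A
Bits 110 -> E
Bits 10 -> A
Bits 110 -> E
Bits 10 -> A
Bits 110 -> E


Decoded message: HAEAEAE


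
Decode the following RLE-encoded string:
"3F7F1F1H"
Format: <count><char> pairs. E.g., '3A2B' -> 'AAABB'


Expanding each <count><char> pair:
  3F -> 'FFF'
  7F -> 'FFFFFFF'
  1F -> 'F'
  1H -> 'H'

Decoded = FFFFFFFFFFFH


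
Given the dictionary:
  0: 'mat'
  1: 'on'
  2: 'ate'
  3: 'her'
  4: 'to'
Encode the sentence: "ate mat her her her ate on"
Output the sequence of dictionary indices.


Look up each word in the dictionary:
  'ate' -> 2
  'mat' -> 0
  'her' -> 3
  'her' -> 3
  'her' -> 3
  'ate' -> 2
  'on' -> 1

Encoded: [2, 0, 3, 3, 3, 2, 1]


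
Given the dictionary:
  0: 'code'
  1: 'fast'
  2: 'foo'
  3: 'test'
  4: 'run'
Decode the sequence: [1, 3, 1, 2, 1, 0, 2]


Look up each index in the dictionary:
  1 -> 'fast'
  3 -> 'test'
  1 -> 'fast'
  2 -> 'foo'
  1 -> 'fast'
  0 -> 'code'
  2 -> 'foo'

Decoded: "fast test fast foo fast code foo"


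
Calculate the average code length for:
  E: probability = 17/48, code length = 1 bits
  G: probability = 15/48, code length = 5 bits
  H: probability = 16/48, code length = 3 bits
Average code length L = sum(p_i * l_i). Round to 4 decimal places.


Weighted contributions p_i * l_i:
  E: (17/48) * 1 = 17/48
  G: (15/48) * 5 = 75/48
  H: (16/48) * 3 = 48/48
Sum = (17 + 75 + 48)/48 = 140/48

L = 140/48 = 2.9167 bits/symbol


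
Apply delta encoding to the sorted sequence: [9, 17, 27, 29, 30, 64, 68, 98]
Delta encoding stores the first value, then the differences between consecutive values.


First value: 9
Deltas:
  17 - 9 = 8
  27 - 17 = 10
  29 - 27 = 2
  30 - 29 = 1
  64 - 30 = 34
  68 - 64 = 4
  98 - 68 = 30


Delta encoded: [9, 8, 10, 2, 1, 34, 4, 30]


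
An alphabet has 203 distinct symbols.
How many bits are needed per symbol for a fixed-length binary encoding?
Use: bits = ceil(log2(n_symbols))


log2(203) = 7.6653
Bracket: 2^7 = 128 < 203 <= 2^8 = 256
So ceil(log2(203)) = 8

bits = ceil(log2(203)) = ceil(7.6653) = 8 bits


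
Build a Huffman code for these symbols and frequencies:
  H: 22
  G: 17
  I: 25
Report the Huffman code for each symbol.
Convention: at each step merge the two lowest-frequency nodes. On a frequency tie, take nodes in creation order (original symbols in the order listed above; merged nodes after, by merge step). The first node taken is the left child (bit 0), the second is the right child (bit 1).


Huffman tree construction:
Step 1: Merge G(17) + H(22) = 39
Step 2: Merge I(25) + (G+H)(39) = 64
Read each symbol's code off the tree from the root (left child = 0, right child = 1).

Codes:
  H: 11 (length 2)
  G: 10 (length 2)
  I: 0 (length 1)
Average code length: 103/64 = 1.6094 bits/symbol


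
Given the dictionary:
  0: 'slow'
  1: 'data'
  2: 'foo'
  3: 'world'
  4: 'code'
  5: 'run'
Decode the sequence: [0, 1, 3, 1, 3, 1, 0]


Look up each index in the dictionary:
  0 -> 'slow'
  1 -> 'data'
  3 -> 'world'
  1 -> 'data'
  3 -> 'world'
  1 -> 'data'
  0 -> 'slow'

Decoded: "slow data world data world data slow"


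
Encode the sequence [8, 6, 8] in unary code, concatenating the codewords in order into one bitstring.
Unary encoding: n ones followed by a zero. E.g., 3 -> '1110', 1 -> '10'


Encode each number as n ones followed by a terminating 0:
  8 -> 111111110 (9 bits)
  6 -> 1111110 (7 bits)
  8 -> 111111110 (9 bits)
Total length = 9 + 7 + 9 = 25 bits.

Unary([8, 6, 8]) = 1111111101111110111111110 (25 bits)


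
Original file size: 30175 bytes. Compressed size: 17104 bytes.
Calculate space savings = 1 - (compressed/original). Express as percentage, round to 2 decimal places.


ratio = compressed/original = 17104/30175 = 0.566827
savings = 1 - ratio = 1 - 0.566827 = 0.433173
as a percentage: 0.433173 * 100 = 43.32%

Space savings = 1 - 17104/30175 = 43.32%


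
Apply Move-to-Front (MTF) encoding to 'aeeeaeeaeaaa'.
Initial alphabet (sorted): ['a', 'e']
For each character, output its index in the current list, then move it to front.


MTF encoding:
'a': index 0 in ['a', 'e'] -> ['a', 'e']
'e': index 1 in ['a', 'e'] -> ['e', 'a']
'e': index 0 in ['e', 'a'] -> ['e', 'a']
'e': index 0 in ['e', 'a'] -> ['e', 'a']
'a': index 1 in ['e', 'a'] -> ['a', 'e']
'e': index 1 in ['a', 'e'] -> ['e', 'a']
'e': index 0 in ['e', 'a'] -> ['e', 'a']
'a': index 1 in ['e', 'a'] -> ['a', 'e']
'e': index 1 in ['a', 'e'] -> ['e', 'a']
'a': index 1 in ['e', 'a'] -> ['a', 'e']
'a': index 0 in ['a', 'e'] -> ['a', 'e']
'a': index 0 in ['a', 'e'] -> ['a', 'e']


Output: [0, 1, 0, 0, 1, 1, 0, 1, 1, 1, 0, 0]


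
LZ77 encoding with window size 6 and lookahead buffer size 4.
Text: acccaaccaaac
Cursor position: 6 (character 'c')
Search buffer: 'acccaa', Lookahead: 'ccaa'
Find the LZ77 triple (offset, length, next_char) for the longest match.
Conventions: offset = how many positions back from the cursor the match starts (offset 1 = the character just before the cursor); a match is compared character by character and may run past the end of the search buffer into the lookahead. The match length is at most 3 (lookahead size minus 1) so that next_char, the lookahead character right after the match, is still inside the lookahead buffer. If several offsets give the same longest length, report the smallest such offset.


Try each offset into the search buffer:
  offset=1 (pos 5, char 'a'): match length 0
  offset=2 (pos 4, char 'a'): match length 0
  offset=3 (pos 3, char 'c'): match length 1
  offset=4 (pos 2, char 'c'): match length 3
  offset=5 (pos 1, char 'c'): match length 2
  offset=6 (pos 0, char 'a'): match length 0
Longest match has length 3 at offset 4.
next_char = character at position 6 + 3 = 9 -> 'a'

Best match: offset=4, length=3 (matching 'cca' starting at position 2)
LZ77 triple: (4, 3, 'a')


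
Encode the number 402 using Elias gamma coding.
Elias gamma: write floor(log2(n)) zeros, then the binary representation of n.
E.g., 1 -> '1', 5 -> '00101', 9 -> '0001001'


num_bits = floor(log2(402)) + 1 = 9
leading_zeros = num_bits - 1 = 8
binary(402) = 110010010

Elias gamma(402) = '00000000' + '110010010' = 00000000110010010 (17 bits)


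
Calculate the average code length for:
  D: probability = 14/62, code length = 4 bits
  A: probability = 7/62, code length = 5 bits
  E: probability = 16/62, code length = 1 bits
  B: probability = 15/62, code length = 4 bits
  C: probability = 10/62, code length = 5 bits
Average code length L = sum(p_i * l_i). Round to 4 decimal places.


Weighted contributions p_i * l_i:
  D: (14/62) * 4 = 56/62
  A: (7/62) * 5 = 35/62
  E: (16/62) * 1 = 16/62
  B: (15/62) * 4 = 60/62
  C: (10/62) * 5 = 50/62
Sum = (56 + 35 + 16 + 60 + 50)/62 = 217/62

L = 217/62 = 3.5000 bits/symbol


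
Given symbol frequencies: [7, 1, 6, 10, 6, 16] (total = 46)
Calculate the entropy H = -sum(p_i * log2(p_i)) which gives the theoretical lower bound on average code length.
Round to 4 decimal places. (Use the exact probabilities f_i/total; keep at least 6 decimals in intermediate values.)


Per-symbol terms -p_i * log2(p_i) with p_i = f_i/46:
  p = 7/46 = 0.152174: log2(p) = -2.716207, -p*log2(p) = 0.413336
  p = 1/46 = 0.021739: log2(p) = -5.523562, -p*log2(p) = 0.120077
  p = 6/46 = 0.130435: log2(p) = -2.938599, -p*log2(p) = 0.383296
  p = 10/46 = 0.217391: log2(p) = -2.201634, -p*log2(p) = 0.478616
  p = 6/46 = 0.130435: log2(p) = -2.938599, -p*log2(p) = 0.383296
  p = 16/46 = 0.347826: log2(p) = -1.523562, -p*log2(p) = 0.529935
H = 0.413336 + 0.120077 + 0.383296 + 0.478616 + 0.383296 + 0.529935 = 2.308556

H = 2.3086 bits/symbol


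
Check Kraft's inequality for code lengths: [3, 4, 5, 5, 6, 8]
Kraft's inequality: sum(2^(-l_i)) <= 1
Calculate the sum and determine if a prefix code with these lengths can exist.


Sum = 2^(-3) + 2^(-4) + 2^(-5) + 2^(-5) + 2^(-6) + 2^(-8)
    = 0.125 + 0.0625 + 0.03125 + 0.03125 + 0.015625 + 0.00390625
    = 69/256 = 0.26953125
Since 0.26953125 <= 1, Kraft's inequality IS satisfied.
A prefix code with these lengths CAN exist.

Kraft sum = 0.26953125. Satisfied.


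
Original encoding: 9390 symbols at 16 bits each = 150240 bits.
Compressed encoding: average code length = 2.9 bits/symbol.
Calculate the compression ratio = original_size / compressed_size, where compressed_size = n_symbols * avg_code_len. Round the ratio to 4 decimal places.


original_size = n_symbols * orig_bits = 9390 * 16 = 150240 bits
compressed_size = n_symbols * avg_code_len = 9390 * 2.9 = 27231.0 bits
ratio = original_size / compressed_size = 150240 / 27231.0 = 5.5172

Compression ratio = 5.5172


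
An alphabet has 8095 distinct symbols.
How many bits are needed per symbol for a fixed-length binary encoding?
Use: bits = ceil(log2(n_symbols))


log2(8095) = 12.9828
Bracket: 2^12 = 4096 < 8095 <= 2^13 = 8192
So ceil(log2(8095)) = 13

bits = ceil(log2(8095)) = ceil(12.9828) = 13 bits


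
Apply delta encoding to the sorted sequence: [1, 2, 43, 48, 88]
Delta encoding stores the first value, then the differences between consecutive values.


First value: 1
Deltas:
  2 - 1 = 1
  43 - 2 = 41
  48 - 43 = 5
  88 - 48 = 40


Delta encoded: [1, 1, 41, 5, 40]


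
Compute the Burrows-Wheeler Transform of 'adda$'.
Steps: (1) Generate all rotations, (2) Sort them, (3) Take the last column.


Rotations (sorted):
  0: $adda -> last char: a
  1: a$add -> last char: d
  2: adda$ -> last char: $
  3: da$ad -> last char: d
  4: dda$a -> last char: a


BWT = ad$da


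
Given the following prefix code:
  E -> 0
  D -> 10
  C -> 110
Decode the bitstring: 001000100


Decoding step by step:
Bits 0 -> E
Bits 0 -> E
Bits 10 -> D
Bits 0 -> E
Bits 0 -> E
Bits 10 -> D
Bits 0 -> E


Decoded message: EEDEEDE


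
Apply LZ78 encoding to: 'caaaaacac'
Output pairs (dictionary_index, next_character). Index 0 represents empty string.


LZ78 encoding steps:
Dictionary: {0: ''}
Step 1: w='' (idx 0), next='c' -> output (0, 'c'), add 'c' as idx 1
Step 2: w='' (idx 0), next='a' -> output (0, 'a'), add 'a' as idx 2
Step 3: w='a' (idx 2), next='a' -> output (2, 'a'), add 'aa' as idx 3
Step 4: w='aa' (idx 3), next='c' -> output (3, 'c'), add 'aac' as idx 4
Step 5: w='a' (idx 2), next='c' -> output (2, 'c'), add 'ac' as idx 5


Encoded: [(0, 'c'), (0, 'a'), (2, 'a'), (3, 'c'), (2, 'c')]


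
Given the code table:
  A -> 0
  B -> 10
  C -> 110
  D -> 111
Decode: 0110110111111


Decoding:
0 -> A
110 -> C
110 -> C
111 -> D
111 -> D


Result: ACCDD


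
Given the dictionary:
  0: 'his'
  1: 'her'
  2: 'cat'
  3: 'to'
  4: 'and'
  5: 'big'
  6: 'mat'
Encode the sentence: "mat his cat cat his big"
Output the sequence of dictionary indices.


Look up each word in the dictionary:
  'mat' -> 6
  'his' -> 0
  'cat' -> 2
  'cat' -> 2
  'his' -> 0
  'big' -> 5

Encoded: [6, 0, 2, 2, 0, 5]


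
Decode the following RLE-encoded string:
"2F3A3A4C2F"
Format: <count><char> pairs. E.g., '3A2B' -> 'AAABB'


Expanding each <count><char> pair:
  2F -> 'FF'
  3A -> 'AAA'
  3A -> 'AAA'
  4C -> 'CCCC'
  2F -> 'FF'

Decoded = FFAAAAAACCCCFF


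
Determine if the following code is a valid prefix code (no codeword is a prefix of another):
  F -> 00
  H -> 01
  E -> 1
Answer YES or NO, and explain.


Checking each pair (does one codeword prefix another?):
  F='00' vs H='01': no prefix
  F='00' vs E='1': no prefix
  H='01' vs F='00': no prefix
  H='01' vs E='1': no prefix
  E='1' vs F='00': no prefix
  E='1' vs H='01': no prefix
No violation found over all pairs.

YES -- this is a valid prefix code. No codeword is a prefix of any other codeword.


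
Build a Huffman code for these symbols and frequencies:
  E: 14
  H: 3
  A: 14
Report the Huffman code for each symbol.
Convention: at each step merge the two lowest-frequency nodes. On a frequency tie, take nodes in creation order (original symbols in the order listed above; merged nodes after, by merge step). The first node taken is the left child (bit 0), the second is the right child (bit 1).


Huffman tree construction:
Step 1: Merge H(3) + E(14) = 17
Step 2: Merge A(14) + (H+E)(17) = 31
Read each symbol's code off the tree from the root (left child = 0, right child = 1).

Codes:
  E: 11 (length 2)
  H: 10 (length 2)
  A: 0 (length 1)
Average code length: 48/31 = 1.5484 bits/symbol


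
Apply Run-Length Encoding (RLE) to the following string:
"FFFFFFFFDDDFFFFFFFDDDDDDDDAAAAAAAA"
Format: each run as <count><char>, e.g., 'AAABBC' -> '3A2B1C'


Scanning runs left to right:
  i=0: run of 'F' x 8 -> '8F'
  i=8: run of 'D' x 3 -> '3D'
  i=11: run of 'F' x 7 -> '7F'
  i=18: run of 'D' x 8 -> '8D'
  i=26: run of 'A' x 8 -> '8A'

RLE = 8F3D7F8D8A


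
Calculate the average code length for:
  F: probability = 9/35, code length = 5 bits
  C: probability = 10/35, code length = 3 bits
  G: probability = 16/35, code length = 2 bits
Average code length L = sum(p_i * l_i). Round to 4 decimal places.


Weighted contributions p_i * l_i:
  F: (9/35) * 5 = 45/35
  C: (10/35) * 3 = 30/35
  G: (16/35) * 2 = 32/35
Sum = (45 + 30 + 32)/35 = 107/35

L = 107/35 = 3.0571 bits/symbol


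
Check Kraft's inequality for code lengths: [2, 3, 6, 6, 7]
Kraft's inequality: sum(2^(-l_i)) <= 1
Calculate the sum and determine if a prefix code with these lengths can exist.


Sum = 2^(-2) + 2^(-3) + 2^(-6) + 2^(-6) + 2^(-7)
    = 0.25 + 0.125 + 0.015625 + 0.015625 + 0.0078125
    = 53/128 = 0.4140625
Since 0.4140625 <= 1, Kraft's inequality IS satisfied.
A prefix code with these lengths CAN exist.

Kraft sum = 0.4140625. Satisfied.


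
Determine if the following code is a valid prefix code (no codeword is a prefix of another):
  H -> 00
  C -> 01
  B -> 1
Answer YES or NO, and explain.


Checking each pair (does one codeword prefix another?):
  H='00' vs C='01': no prefix
  H='00' vs B='1': no prefix
  C='01' vs H='00': no prefix
  C='01' vs B='1': no prefix
  B='1' vs H='00': no prefix
  B='1' vs C='01': no prefix
No violation found over all pairs.

YES -- this is a valid prefix code. No codeword is a prefix of any other codeword.


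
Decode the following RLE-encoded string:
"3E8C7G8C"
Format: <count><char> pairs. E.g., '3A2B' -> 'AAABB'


Expanding each <count><char> pair:
  3E -> 'EEE'
  8C -> 'CCCCCCCC'
  7G -> 'GGGGGGG'
  8C -> 'CCCCCCCC'

Decoded = EEECCCCCCCCGGGGGGGCCCCCCCC


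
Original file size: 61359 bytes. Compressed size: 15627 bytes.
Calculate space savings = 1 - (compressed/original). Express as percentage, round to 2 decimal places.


ratio = compressed/original = 15627/61359 = 0.254681
savings = 1 - ratio = 1 - 0.254681 = 0.745319
as a percentage: 0.745319 * 100 = 74.53%

Space savings = 1 - 15627/61359 = 74.53%


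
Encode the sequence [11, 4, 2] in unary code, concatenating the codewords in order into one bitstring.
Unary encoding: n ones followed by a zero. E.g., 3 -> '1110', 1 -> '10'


Encode each number as n ones followed by a terminating 0:
  11 -> 111111111110 (12 bits)
  4 -> 11110 (5 bits)
  2 -> 110 (3 bits)
Total length = 12 + 5 + 3 = 20 bits.

Unary([11, 4, 2]) = 11111111111011110110 (20 bits)


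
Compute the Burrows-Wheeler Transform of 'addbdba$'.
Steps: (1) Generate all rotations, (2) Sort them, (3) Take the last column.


Rotations (sorted):
  0: $addbdba -> last char: a
  1: a$addbdb -> last char: b
  2: addbdba$ -> last char: $
  3: ba$addbd -> last char: d
  4: bdba$add -> last char: d
  5: dba$addb -> last char: b
  6: dbdba$ad -> last char: d
  7: ddbdba$a -> last char: a


BWT = ab$ddbda


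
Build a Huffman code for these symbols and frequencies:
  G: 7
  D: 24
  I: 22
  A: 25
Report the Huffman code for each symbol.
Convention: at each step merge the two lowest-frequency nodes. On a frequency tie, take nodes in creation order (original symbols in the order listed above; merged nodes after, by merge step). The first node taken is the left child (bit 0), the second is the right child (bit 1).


Huffman tree construction:
Step 1: Merge G(7) + I(22) = 29
Step 2: Merge D(24) + A(25) = 49
Step 3: Merge (G+I)(29) + (D+A)(49) = 78
Read each symbol's code off the tree from the root (left child = 0, right child = 1).

Codes:
  G: 00 (length 2)
  D: 10 (length 2)
  I: 01 (length 2)
  A: 11 (length 2)
Average code length: 156/78 = 2.0000 bits/symbol


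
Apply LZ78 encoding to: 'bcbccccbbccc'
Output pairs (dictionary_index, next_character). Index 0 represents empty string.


LZ78 encoding steps:
Dictionary: {0: ''}
Step 1: w='' (idx 0), next='b' -> output (0, 'b'), add 'b' as idx 1
Step 2: w='' (idx 0), next='c' -> output (0, 'c'), add 'c' as idx 2
Step 3: w='b' (idx 1), next='c' -> output (1, 'c'), add 'bc' as idx 3
Step 4: w='c' (idx 2), next='c' -> output (2, 'c'), add 'cc' as idx 4
Step 5: w='c' (idx 2), next='b' -> output (2, 'b'), add 'cb' as idx 5
Step 6: w='bc' (idx 3), next='c' -> output (3, 'c'), add 'bcc' as idx 6
Step 7: w='c' (idx 2), end of input -> output (2, '')


Encoded: [(0, 'b'), (0, 'c'), (1, 'c'), (2, 'c'), (2, 'b'), (3, 'c'), (2, '')]


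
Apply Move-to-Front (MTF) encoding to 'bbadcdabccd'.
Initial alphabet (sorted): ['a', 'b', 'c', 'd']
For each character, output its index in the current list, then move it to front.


MTF encoding:
'b': index 1 in ['a', 'b', 'c', 'd'] -> ['b', 'a', 'c', 'd']
'b': index 0 in ['b', 'a', 'c', 'd'] -> ['b', 'a', 'c', 'd']
'a': index 1 in ['b', 'a', 'c', 'd'] -> ['a', 'b', 'c', 'd']
'd': index 3 in ['a', 'b', 'c', 'd'] -> ['d', 'a', 'b', 'c']
'c': index 3 in ['d', 'a', 'b', 'c'] -> ['c', 'd', 'a', 'b']
'd': index 1 in ['c', 'd', 'a', 'b'] -> ['d', 'c', 'a', 'b']
'a': index 2 in ['d', 'c', 'a', 'b'] -> ['a', 'd', 'c', 'b']
'b': index 3 in ['a', 'd', 'c', 'b'] -> ['b', 'a', 'd', 'c']
'c': index 3 in ['b', 'a', 'd', 'c'] -> ['c', 'b', 'a', 'd']
'c': index 0 in ['c', 'b', 'a', 'd'] -> ['c', 'b', 'a', 'd']
'd': index 3 in ['c', 'b', 'a', 'd'] -> ['d', 'c', 'b', 'a']


Output: [1, 0, 1, 3, 3, 1, 2, 3, 3, 0, 3]


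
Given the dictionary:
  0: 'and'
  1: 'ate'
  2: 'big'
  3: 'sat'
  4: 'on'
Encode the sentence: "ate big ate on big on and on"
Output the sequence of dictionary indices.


Look up each word in the dictionary:
  'ate' -> 1
  'big' -> 2
  'ate' -> 1
  'on' -> 4
  'big' -> 2
  'on' -> 4
  'and' -> 0
  'on' -> 4

Encoded: [1, 2, 1, 4, 2, 4, 0, 4]


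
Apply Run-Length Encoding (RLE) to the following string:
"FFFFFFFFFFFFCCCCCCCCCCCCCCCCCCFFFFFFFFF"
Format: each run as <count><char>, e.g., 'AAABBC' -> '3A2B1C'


Scanning runs left to right:
  i=0: run of 'F' x 12 -> '12F'
  i=12: run of 'C' x 18 -> '18C'
  i=30: run of 'F' x 9 -> '9F'

RLE = 12F18C9F


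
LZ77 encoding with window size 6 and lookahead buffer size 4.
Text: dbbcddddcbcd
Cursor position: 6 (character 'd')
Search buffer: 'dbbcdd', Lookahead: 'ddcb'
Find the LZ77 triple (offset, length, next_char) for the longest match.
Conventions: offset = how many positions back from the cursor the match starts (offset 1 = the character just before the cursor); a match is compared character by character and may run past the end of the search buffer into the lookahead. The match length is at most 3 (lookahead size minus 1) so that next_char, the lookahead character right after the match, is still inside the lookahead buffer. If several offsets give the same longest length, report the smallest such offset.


Try each offset into the search buffer:
  offset=1 (pos 5, char 'd'): match length 2
  offset=2 (pos 4, char 'd'): match length 2
  offset=3 (pos 3, char 'c'): match length 0
  offset=4 (pos 2, char 'b'): match length 0
  offset=5 (pos 1, char 'b'): match length 0
  offset=6 (pos 0, char 'd'): match length 1
Longest match has length 2, found at offsets 1, 2; take the smallest, offset 1.
next_char = character at position 6 + 2 = 8 -> 'c'

Best match: offset=1, length=2 (matching 'dd' starting at position 5)
LZ77 triple: (1, 2, 'c')


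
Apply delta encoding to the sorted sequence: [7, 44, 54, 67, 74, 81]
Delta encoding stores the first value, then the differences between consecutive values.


First value: 7
Deltas:
  44 - 7 = 37
  54 - 44 = 10
  67 - 54 = 13
  74 - 67 = 7
  81 - 74 = 7


Delta encoded: [7, 37, 10, 13, 7, 7]


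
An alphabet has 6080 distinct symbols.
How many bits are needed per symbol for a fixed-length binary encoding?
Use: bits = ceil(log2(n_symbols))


log2(6080) = 12.5699
Bracket: 2^12 = 4096 < 6080 <= 2^13 = 8192
So ceil(log2(6080)) = 13

bits = ceil(log2(6080)) = ceil(12.5699) = 13 bits


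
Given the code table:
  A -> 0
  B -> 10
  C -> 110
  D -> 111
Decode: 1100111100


Decoding:
110 -> C
0 -> A
111 -> D
10 -> B
0 -> A


Result: CADBA


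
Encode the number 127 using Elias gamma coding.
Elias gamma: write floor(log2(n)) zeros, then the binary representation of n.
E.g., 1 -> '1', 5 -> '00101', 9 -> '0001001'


num_bits = floor(log2(127)) + 1 = 7
leading_zeros = num_bits - 1 = 6
binary(127) = 1111111

Elias gamma(127) = '000000' + '1111111' = 0000001111111 (13 bits)


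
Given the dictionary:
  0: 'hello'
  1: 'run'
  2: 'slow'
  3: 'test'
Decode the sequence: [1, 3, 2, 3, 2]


Look up each index in the dictionary:
  1 -> 'run'
  3 -> 'test'
  2 -> 'slow'
  3 -> 'test'
  2 -> 'slow'

Decoded: "run test slow test slow"


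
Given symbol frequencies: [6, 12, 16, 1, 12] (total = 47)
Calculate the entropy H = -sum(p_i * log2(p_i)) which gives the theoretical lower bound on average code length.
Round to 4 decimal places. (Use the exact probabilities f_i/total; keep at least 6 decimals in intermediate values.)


Per-symbol terms -p_i * log2(p_i) with p_i = f_i/47:
  p = 6/47 = 0.127660: log2(p) = -2.969626, -p*log2(p) = 0.379101
  p = 12/47 = 0.255319: log2(p) = -1.969626, -p*log2(p) = 0.502883
  p = 16/47 = 0.340426: log2(p) = -1.554589, -p*log2(p) = 0.529222
  p = 1/47 = 0.021277: log2(p) = -5.554589, -p*log2(p) = 0.118183
  p = 12/47 = 0.255319: log2(p) = -1.969626, -p*log2(p) = 0.502883
H = 0.379101 + 0.502883 + 0.529222 + 0.118183 + 0.502883 = 2.032272

H = 2.0323 bits/symbol


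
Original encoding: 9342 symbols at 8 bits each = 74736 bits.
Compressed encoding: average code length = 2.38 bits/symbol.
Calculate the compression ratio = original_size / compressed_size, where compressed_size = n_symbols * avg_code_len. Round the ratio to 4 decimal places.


original_size = n_symbols * orig_bits = 9342 * 8 = 74736 bits
compressed_size = n_symbols * avg_code_len = 9342 * 2.38 = 22233.96 bits
ratio = original_size / compressed_size = 74736 / 22233.96 = 3.3613

Compression ratio = 3.3613


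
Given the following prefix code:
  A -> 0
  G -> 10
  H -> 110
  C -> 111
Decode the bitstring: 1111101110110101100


Decoding step by step:
Bits 111 -> C
Bits 110 -> H
Bits 111 -> C
Bits 0 -> A
Bits 110 -> H
Bits 10 -> G
Bits 110 -> H
Bits 0 -> A


Decoded message: CHCAHGHA


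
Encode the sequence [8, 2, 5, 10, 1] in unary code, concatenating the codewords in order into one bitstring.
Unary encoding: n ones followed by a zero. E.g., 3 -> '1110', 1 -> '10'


Encode each number as n ones followed by a terminating 0:
  8 -> 111111110 (9 bits)
  2 -> 110 (3 bits)
  5 -> 111110 (6 bits)
  10 -> 11111111110 (11 bits)
  1 -> 10 (2 bits)
Total length = 9 + 3 + 6 + 11 + 2 = 31 bits.

Unary([8, 2, 5, 10, 1]) = 1111111101101111101111111111010 (31 bits)


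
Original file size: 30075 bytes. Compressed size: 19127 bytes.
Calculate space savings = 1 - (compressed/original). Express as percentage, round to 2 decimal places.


ratio = compressed/original = 19127/30075 = 0.635977
savings = 1 - ratio = 1 - 0.635977 = 0.364023
as a percentage: 0.364023 * 100 = 36.4%

Space savings = 1 - 19127/30075 = 36.4%


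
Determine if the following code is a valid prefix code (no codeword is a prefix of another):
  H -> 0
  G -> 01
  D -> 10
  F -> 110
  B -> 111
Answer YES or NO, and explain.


Checking each pair (does one codeword prefix another?):
  H='0' vs G='01': prefix -- VIOLATION

NO -- this is NOT a valid prefix code. H (0) is a prefix of G (01).


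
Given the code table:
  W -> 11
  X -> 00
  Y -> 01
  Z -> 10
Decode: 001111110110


Decoding:
00 -> X
11 -> W
11 -> W
11 -> W
01 -> Y
10 -> Z


Result: XWWWYZ


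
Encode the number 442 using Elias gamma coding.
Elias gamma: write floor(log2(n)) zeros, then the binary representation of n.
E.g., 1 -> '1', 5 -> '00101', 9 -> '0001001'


num_bits = floor(log2(442)) + 1 = 9
leading_zeros = num_bits - 1 = 8
binary(442) = 110111010

Elias gamma(442) = '00000000' + '110111010' = 00000000110111010 (17 bits)


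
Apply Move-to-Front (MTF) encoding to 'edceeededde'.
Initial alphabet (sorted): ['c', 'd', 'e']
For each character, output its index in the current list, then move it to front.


MTF encoding:
'e': index 2 in ['c', 'd', 'e'] -> ['e', 'c', 'd']
'd': index 2 in ['e', 'c', 'd'] -> ['d', 'e', 'c']
'c': index 2 in ['d', 'e', 'c'] -> ['c', 'd', 'e']
'e': index 2 in ['c', 'd', 'e'] -> ['e', 'c', 'd']
'e': index 0 in ['e', 'c', 'd'] -> ['e', 'c', 'd']
'e': index 0 in ['e', 'c', 'd'] -> ['e', 'c', 'd']
'd': index 2 in ['e', 'c', 'd'] -> ['d', 'e', 'c']
'e': index 1 in ['d', 'e', 'c'] -> ['e', 'd', 'c']
'd': index 1 in ['e', 'd', 'c'] -> ['d', 'e', 'c']
'd': index 0 in ['d', 'e', 'c'] -> ['d', 'e', 'c']
'e': index 1 in ['d', 'e', 'c'] -> ['e', 'd', 'c']


Output: [2, 2, 2, 2, 0, 0, 2, 1, 1, 0, 1]
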